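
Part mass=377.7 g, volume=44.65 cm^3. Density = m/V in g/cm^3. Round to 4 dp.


rho = 377.7 / 44.65 = 8.4591 g/cm^3


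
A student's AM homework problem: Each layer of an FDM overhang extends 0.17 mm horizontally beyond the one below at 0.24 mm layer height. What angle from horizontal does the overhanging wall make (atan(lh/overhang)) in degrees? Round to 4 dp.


angle = atan(0.24/0.17) = 54.6888 degrees


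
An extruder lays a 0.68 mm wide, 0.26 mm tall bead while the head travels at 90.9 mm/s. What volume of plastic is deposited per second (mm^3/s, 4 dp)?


Rate = 0.68 * 0.26 * 90.9 = 16.0711 mm^3/s


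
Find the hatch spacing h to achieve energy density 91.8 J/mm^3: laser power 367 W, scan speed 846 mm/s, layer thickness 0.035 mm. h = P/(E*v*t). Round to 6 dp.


h = 367 / (91.8*846*0.035) = 0.135016 mm


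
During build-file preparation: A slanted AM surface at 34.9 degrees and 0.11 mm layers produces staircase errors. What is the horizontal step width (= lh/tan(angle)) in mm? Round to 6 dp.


step = 0.11 / tan(34.9) = 0.157681 mm


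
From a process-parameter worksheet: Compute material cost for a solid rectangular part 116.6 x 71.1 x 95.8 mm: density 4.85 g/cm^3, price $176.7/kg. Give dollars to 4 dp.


V = 116.6 * 71.1 * 95.8 = 794206.908 mm^3 = 794.206908 cm^3
Mass = 794.206908 * 4.85 / 1000 = 3.8519035 kg
Cost = 3.8519035 * 176.7 = 680.6313 $


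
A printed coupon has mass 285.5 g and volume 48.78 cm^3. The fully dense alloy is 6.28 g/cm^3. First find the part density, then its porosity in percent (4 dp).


rho_part = 285.5 / 48.78 = 5.85280853 g/cm^3
Porosity = (1 - 5.85280853/6.28)*100 = 6.8024 %


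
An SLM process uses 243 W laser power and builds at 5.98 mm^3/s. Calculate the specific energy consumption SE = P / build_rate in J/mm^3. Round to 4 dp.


SE = 243 / 5.98 = 40.6355 J/mm^3


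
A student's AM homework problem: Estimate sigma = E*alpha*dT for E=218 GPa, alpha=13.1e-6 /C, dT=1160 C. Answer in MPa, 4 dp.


sigma = 218*1000 * 13.1e-6 * 1160 = 3312.728 MPa


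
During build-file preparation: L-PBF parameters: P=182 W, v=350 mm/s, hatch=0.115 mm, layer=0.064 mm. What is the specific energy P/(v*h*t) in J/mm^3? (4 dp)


Build rate = 350 * 0.115 * 0.064 = 2.576 mm^3/s
SE = 182 / 2.576 = 70.6522 J/mm^3


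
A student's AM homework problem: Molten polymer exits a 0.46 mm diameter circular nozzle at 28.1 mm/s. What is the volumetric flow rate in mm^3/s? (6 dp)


A = pi*(0.46/2)^2 = 0.16619025 mm^2
Q = 0.16619025 * 28.1 = 4.669946 mm^3/s


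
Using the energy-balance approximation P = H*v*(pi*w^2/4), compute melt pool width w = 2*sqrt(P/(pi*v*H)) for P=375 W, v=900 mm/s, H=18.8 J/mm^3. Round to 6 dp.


w = 2*sqrt(375/(pi*900*18.8)) = 0.167985 mm


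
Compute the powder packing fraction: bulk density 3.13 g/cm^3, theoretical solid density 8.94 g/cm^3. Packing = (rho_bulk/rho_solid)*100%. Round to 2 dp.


Packing = (3.13/8.94)*100 = 35.01 %


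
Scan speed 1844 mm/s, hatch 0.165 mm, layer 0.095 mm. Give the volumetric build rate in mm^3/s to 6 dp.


Rate = 1844 * 0.165 * 0.095 = 28.9047 mm^3/s


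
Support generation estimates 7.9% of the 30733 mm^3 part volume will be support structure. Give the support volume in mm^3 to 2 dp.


V_support = 30733 * 0.079 = 2427.91 mm^3


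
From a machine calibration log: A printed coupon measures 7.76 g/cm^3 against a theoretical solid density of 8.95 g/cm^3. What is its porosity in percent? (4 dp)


Porosity = (1-7.76/8.95)*100 = 13.2961 %


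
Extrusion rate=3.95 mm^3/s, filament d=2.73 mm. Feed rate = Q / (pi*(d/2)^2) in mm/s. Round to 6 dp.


A = pi*(2.73/2)^2 = 5.853494
v = 3.95 / 5.853494 = 0.674811 mm/s


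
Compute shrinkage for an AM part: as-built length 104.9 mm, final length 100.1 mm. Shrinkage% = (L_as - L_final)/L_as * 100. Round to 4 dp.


Shrinkage = ((104.9-100.1)/104.9)*100 = 4.5758 %


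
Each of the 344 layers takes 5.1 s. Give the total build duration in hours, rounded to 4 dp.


t = 344 * 5.1 / 3600 = 0.4873 hrs


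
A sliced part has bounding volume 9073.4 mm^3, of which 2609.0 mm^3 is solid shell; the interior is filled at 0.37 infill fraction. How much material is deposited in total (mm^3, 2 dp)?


V_infill = (9073.4 - 2609.0) * 0.37 = 2391.83
V_total = 2609.0 + 2391.83 = 5000.83 mm^3


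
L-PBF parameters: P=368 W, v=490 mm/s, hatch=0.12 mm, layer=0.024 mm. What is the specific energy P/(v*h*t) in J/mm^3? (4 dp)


Build rate = 490 * 0.12 * 0.024 = 1.4112 mm^3/s
SE = 368 / 1.4112 = 260.771 J/mm^3


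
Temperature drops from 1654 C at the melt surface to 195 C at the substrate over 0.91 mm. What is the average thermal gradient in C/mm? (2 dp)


G = (1654-195)/0.91 = 1603.3 C/mm


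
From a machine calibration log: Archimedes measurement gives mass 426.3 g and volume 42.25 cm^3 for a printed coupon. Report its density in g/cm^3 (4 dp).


rho = 426.3 / 42.25 = 10.0899 g/cm^3


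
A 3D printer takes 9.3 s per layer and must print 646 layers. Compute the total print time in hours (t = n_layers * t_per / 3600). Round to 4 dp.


t = 646 * 9.3 / 3600 = 1.6688 hrs


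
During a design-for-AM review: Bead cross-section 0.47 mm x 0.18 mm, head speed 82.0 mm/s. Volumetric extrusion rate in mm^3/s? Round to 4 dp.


Rate = 0.47 * 0.18 * 82.0 = 6.9372 mm^3/s


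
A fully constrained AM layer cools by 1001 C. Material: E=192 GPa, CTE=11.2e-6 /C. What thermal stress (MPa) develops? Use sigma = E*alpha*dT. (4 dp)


sigma = 192*1000 * 11.2e-6 * 1001 = 2152.5504 MPa


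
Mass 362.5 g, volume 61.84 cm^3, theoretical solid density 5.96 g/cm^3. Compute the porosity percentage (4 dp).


rho_part = 362.5 / 61.84 = 5.86190168 g/cm^3
Porosity = (1 - 5.86190168/5.96)*100 = 1.6459 %


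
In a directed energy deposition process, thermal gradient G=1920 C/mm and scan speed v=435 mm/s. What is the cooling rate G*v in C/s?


CR = 1920 * 435 = 835200 C/s


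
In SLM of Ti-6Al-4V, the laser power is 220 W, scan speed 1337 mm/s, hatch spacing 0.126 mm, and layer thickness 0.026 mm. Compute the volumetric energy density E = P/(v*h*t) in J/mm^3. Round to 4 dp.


E = 220 / (1337*0.126*0.026) = 50.2282 J/mm^3


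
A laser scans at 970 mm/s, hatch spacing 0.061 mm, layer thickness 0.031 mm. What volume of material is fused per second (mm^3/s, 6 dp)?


Rate = 970 * 0.061 * 0.031 = 1.83427 mm^3/s


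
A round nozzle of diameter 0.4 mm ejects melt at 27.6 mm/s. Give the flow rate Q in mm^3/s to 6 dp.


A = pi*(0.4/2)^2 = 0.12566371 mm^2
Q = 0.12566371 * 27.6 = 3.468318 mm^3/s


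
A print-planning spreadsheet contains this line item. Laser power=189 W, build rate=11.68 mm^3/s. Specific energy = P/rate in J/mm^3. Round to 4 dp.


SE = 189 / 11.68 = 16.1815 J/mm^3


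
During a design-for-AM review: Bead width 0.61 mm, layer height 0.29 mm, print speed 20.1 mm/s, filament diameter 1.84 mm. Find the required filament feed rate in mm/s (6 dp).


Q = 0.61 * 0.29 * 20.1 = 3.55569 mm^3/s
A_fil = pi*(1.84/2)^2 = 2.65904402 mm^2
v_feed = 3.55569 / 2.65904402 = 1.337206 mm/s


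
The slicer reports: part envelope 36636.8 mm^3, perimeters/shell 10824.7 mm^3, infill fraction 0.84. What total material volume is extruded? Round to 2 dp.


V_infill = (36636.8 - 10824.7) * 0.84 = 21682.16
V_total = 10824.7 + 21682.16 = 32506.86 mm^3


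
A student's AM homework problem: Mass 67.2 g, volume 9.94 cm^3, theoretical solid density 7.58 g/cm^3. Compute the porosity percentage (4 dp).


rho_part = 67.2 / 9.94 = 6.76056338 g/cm^3
Porosity = (1 - 6.76056338/7.58)*100 = 10.8105 %


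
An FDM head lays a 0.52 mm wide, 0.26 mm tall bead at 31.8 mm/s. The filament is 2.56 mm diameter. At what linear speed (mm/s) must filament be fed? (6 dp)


Q = 0.52 * 0.26 * 31.8 = 4.29936 mm^3/s
A_fil = pi*(2.56/2)^2 = 5.1471854 mm^2
v_feed = 4.29936 / 5.1471854 = 0.835284 mm/s


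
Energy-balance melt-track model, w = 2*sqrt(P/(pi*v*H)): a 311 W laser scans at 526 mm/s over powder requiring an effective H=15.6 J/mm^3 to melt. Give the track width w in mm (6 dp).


w = 2*sqrt(311/(pi*526*15.6)) = 0.219675 mm


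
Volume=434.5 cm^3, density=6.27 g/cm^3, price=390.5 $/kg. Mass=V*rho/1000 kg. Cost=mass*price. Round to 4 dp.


Mass = 434.5*6.27/1000 = 2.724315 kg
Cost = 2.724315 * 390.5 = 1063.845 $


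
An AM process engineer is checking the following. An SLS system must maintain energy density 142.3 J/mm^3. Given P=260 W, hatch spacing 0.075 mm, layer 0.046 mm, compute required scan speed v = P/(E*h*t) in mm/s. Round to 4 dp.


v = 260 / (142.3*0.075*0.046) = 529.6017 mm/s


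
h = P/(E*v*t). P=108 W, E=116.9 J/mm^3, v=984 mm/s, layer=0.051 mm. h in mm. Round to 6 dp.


h = 108 / (116.9*984*0.051) = 0.01841 mm


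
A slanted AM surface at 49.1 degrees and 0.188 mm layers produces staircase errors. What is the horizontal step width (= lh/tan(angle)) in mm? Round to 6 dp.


step = 0.188 / tan(49.1) = 0.162851 mm


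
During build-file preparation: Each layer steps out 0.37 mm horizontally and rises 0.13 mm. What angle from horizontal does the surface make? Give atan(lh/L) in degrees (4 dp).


angle = atan(0.13/0.37) = 19.359 degrees


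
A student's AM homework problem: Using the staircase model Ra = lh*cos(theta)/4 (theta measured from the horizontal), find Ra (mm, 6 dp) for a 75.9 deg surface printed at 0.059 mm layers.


Ra = 0.059 * cos(75.9) / 4 = 0.003593 mm


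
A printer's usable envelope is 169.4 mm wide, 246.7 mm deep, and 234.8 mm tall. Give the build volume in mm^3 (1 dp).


V = 169.4 * 246.7 * 234.8 = 9812522.1 mm^3


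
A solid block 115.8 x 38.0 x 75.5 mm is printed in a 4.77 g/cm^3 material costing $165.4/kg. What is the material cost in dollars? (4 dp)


V = 115.8 * 38.0 * 75.5 = 332230.2 mm^3 = 332.2302 cm^3
Mass = 332.2302 * 4.77 / 1000 = 1.58473805 kg
Cost = 1.58473805 * 165.4 = 262.1157 $


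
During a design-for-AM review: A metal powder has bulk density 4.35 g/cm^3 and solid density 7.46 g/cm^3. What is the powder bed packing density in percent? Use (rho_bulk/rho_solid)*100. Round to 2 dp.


Packing = (4.35/7.46)*100 = 58.31 %


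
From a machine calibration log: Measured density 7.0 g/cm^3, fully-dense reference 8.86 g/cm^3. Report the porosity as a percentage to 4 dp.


Porosity = (1-7.0/8.86)*100 = 20.9932 %


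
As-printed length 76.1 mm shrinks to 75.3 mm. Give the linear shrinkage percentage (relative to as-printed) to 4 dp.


Shrinkage = ((76.1-75.3)/76.1)*100 = 1.0512 %


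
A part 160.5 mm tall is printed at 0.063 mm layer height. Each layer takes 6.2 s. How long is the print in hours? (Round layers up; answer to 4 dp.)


Layers = ceil(160.5/0.063) = 2548
t = 2548 * 6.2 / 3600 = 4.3882 hrs


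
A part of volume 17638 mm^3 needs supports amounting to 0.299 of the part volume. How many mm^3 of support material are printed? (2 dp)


V_support = 17638 * 0.299 = 5273.76 mm^3


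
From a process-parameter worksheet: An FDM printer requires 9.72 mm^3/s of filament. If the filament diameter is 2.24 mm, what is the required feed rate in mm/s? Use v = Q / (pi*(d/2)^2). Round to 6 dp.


A = pi*(2.24/2)^2 = 3.940814
v = 9.72 / 3.940814 = 2.466496 mm/s


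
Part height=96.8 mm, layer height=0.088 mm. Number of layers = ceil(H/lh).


Layers = ceil(96.8/0.088) = 1100


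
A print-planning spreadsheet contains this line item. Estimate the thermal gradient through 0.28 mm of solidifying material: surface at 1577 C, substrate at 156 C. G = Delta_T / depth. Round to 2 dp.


G = (1577-156)/0.28 = 5075.0 C/mm


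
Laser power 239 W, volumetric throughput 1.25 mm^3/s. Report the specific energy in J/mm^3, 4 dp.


SE = 239 / 1.25 = 191.2 J/mm^3


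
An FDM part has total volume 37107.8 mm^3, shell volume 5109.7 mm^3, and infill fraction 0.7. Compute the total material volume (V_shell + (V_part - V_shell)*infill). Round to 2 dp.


V_infill = (37107.8 - 5109.7) * 0.7 = 22398.67
V_total = 5109.7 + 22398.67 = 27508.37 mm^3


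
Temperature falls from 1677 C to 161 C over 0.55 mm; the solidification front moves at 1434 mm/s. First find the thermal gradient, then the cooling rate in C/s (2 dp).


G = (1677-161)/0.55 = 2756.36363636 C/mm
CR = 2756.36363636 * 1434 = 3952625.45 C/s


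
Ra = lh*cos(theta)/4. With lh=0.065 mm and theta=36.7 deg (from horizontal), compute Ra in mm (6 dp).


Ra = 0.065 * cos(36.7) / 4 = 0.013029 mm


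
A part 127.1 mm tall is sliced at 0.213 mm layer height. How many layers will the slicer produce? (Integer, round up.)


Layers = ceil(127.1/0.213) = 597


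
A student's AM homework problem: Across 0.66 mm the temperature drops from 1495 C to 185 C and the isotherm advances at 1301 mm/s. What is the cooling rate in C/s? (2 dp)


G = (1495-185)/0.66 = 1984.84848485 C/mm
CR = 1984.84848485 * 1301 = 2582287.88 C/s


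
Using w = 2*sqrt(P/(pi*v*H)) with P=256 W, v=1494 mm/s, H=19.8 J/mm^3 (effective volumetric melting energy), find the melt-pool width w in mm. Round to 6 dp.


w = 2*sqrt(256/(pi*1494*19.8)) = 0.10497 mm


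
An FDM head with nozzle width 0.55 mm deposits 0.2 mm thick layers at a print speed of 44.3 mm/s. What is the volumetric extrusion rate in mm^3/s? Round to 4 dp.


Rate = 0.55 * 0.2 * 44.3 = 4.873 mm^3/s


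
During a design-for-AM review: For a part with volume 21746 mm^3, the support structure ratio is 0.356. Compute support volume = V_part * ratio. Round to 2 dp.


V_support = 21746 * 0.356 = 7741.58 mm^3


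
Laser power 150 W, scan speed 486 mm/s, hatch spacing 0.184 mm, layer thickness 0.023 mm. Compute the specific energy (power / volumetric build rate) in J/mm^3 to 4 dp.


Build rate = 486 * 0.184 * 0.023 = 2.056752 mm^3/s
SE = 150 / 2.056752 = 72.9305 J/mm^3


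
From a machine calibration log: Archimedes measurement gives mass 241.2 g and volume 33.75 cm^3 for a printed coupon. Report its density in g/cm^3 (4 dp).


rho = 241.2 / 33.75 = 7.1467 g/cm^3


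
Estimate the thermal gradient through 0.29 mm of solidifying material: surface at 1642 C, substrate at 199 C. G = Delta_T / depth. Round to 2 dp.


G = (1642-199)/0.29 = 4975.86 C/mm


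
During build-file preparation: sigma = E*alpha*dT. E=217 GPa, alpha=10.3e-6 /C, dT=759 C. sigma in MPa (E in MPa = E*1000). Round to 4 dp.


sigma = 217*1000 * 10.3e-6 * 759 = 1696.4409 MPa


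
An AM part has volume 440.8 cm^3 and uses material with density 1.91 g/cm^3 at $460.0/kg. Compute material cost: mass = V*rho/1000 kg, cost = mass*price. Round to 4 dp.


Mass = 440.8*1.91/1000 = 0.841928 kg
Cost = 0.841928 * 460.0 = 387.2869 $


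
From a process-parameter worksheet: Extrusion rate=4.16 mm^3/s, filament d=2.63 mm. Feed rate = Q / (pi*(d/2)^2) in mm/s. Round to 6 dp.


A = pi*(2.63/2)^2 = 5.432521
v = 4.16 / 5.432521 = 0.765759 mm/s


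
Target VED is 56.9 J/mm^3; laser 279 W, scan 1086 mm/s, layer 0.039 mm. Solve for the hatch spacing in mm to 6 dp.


h = 279 / (56.9*1086*0.039) = 0.11577 mm


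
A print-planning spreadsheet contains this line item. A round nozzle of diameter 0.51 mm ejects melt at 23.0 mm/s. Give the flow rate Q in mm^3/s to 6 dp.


A = pi*(0.51/2)^2 = 0.20428206 mm^2
Q = 0.20428206 * 23.0 = 4.698487 mm^3/s


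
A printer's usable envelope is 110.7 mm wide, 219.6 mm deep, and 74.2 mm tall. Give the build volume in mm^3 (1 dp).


V = 110.7 * 219.6 * 74.2 = 1803781.2 mm^3


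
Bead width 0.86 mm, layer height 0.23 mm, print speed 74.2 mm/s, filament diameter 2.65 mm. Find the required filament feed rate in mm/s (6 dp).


Q = 0.86 * 0.23 * 74.2 = 14.67676 mm^3/s
A_fil = pi*(2.65/2)^2 = 5.5154586 mm^2
v_feed = 14.67676 / 5.5154586 = 2.661023 mm/s


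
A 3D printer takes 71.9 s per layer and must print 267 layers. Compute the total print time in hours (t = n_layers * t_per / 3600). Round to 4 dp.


t = 267 * 71.9 / 3600 = 5.3326 hrs


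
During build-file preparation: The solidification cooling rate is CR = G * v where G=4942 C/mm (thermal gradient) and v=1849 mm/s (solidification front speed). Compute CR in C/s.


CR = 4942 * 1849 = 9137758 C/s


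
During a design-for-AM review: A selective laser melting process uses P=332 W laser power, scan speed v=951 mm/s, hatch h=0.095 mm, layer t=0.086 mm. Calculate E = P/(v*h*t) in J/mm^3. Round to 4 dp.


E = 332 / (951*0.095*0.086) = 42.7303 J/mm^3


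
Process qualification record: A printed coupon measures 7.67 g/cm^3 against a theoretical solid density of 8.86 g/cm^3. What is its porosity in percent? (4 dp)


Porosity = (1-7.67/8.86)*100 = 13.4312 %


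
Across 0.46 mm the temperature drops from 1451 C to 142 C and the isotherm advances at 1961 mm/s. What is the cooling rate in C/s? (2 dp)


G = (1451-142)/0.46 = 2845.65217391 C/mm
CR = 2845.65217391 * 1961 = 5580323.91 C/s


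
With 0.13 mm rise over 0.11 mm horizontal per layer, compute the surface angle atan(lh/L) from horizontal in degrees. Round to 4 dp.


angle = atan(0.13/0.11) = 49.7636 degrees


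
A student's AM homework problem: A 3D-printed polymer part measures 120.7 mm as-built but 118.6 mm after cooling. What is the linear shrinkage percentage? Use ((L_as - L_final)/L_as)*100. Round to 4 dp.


Shrinkage = ((120.7-118.6)/120.7)*100 = 1.7399 %


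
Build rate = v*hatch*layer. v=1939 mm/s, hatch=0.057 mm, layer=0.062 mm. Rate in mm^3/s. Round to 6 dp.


Rate = 1939 * 0.057 * 0.062 = 6.852426 mm^3/s


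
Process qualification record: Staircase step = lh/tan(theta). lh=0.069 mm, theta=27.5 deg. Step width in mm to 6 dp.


step = 0.069 / tan(27.5) = 0.132548 mm


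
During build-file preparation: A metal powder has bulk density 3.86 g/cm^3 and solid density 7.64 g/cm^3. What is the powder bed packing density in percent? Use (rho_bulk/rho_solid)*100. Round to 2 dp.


Packing = (3.86/7.64)*100 = 50.52 %


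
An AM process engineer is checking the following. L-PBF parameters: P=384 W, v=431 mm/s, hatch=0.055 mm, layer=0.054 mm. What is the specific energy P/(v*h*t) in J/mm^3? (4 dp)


Build rate = 431 * 0.055 * 0.054 = 1.28007 mm^3/s
SE = 384 / 1.28007 = 299.9836 J/mm^3


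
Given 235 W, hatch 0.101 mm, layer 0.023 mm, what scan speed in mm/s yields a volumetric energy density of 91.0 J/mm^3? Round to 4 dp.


v = 235 / (91.0*0.101*0.023) = 1111.6735 mm/s


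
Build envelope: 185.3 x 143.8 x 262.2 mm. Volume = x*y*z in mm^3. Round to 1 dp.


V = 185.3 * 143.8 * 262.2 = 6986617.9 mm^3


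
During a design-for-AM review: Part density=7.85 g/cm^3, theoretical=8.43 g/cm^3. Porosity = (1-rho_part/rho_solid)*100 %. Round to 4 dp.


Porosity = (1-7.85/8.43)*100 = 6.8802 %


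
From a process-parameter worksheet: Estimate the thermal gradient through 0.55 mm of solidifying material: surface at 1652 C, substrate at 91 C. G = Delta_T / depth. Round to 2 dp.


G = (1652-91)/0.55 = 2838.18 C/mm


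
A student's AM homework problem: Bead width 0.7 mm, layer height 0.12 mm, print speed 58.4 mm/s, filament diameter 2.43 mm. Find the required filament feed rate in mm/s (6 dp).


Q = 0.7 * 0.12 * 58.4 = 4.9056 mm^3/s
A_fil = pi*(2.43/2)^2 = 4.63769762 mm^2
v_feed = 4.9056 / 4.63769762 = 1.057766 mm/s


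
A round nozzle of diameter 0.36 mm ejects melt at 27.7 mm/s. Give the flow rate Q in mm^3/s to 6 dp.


A = pi*(0.36/2)^2 = 0.1017876 mm^2
Q = 0.1017876 * 27.7 = 2.819517 mm^3/s


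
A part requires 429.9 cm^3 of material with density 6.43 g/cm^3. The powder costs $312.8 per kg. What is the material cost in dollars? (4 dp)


Mass = 429.9*6.43/1000 = 2.764257 kg
Cost = 2.764257 * 312.8 = 864.6596 $


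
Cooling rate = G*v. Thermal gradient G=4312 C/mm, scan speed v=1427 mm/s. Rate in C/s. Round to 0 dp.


CR = 4312 * 1427 = 6153224 C/s


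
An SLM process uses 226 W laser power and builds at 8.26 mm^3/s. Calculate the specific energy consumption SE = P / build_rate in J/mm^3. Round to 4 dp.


SE = 226 / 8.26 = 27.3608 J/mm^3


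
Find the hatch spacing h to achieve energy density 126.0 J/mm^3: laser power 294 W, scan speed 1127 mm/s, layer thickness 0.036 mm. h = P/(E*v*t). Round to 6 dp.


h = 294 / (126.0*1127*0.036) = 0.057511 mm


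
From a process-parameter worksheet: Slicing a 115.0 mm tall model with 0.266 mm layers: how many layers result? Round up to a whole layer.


Layers = ceil(115.0/0.266) = 433


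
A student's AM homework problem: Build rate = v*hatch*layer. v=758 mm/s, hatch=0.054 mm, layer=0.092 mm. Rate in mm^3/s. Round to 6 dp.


Rate = 758 * 0.054 * 0.092 = 3.765744 mm^3/s


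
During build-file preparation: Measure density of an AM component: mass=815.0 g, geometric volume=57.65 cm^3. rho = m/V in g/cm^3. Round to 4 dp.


rho = 815.0 / 57.65 = 14.137 g/cm^3


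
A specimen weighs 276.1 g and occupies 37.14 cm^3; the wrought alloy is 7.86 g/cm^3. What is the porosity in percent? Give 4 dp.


rho_part = 276.1 / 37.14 = 7.43403339 g/cm^3
Porosity = (1 - 7.43403339/7.86)*100 = 5.4194 %


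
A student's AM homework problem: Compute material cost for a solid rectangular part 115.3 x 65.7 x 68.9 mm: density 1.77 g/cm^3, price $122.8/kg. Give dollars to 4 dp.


V = 115.3 * 65.7 * 68.9 = 521931.969 mm^3 = 521.931969 cm^3
Mass = 521.931969 * 1.77 / 1000 = 0.92381959 kg
Cost = 0.92381959 * 122.8 = 113.445 $


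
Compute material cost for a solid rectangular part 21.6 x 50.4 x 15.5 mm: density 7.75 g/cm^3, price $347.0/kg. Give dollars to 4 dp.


V = 21.6 * 50.4 * 15.5 = 16873.92 mm^3 = 16.87392 cm^3
Mass = 16.87392 * 7.75 / 1000 = 0.13077288 kg
Cost = 0.13077288 * 347.0 = 45.3782 $


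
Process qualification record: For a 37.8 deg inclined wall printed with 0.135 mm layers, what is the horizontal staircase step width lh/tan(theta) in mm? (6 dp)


step = 0.135 / tan(37.8) = 0.174041 mm


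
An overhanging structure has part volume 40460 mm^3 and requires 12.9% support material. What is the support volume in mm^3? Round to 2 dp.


V_support = 40460 * 0.129 = 5219.34 mm^3


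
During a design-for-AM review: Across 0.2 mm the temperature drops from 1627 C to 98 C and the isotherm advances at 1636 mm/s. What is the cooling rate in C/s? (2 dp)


G = (1627-98)/0.2 = 7645.0 C/mm
CR = 7645.0 * 1636 = 12507220.0 C/s


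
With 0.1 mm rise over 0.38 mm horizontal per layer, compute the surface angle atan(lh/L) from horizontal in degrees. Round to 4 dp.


angle = atan(0.1/0.38) = 14.7436 degrees


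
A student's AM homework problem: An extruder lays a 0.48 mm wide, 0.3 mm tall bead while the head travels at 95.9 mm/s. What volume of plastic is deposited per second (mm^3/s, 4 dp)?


Rate = 0.48 * 0.3 * 95.9 = 13.8096 mm^3/s


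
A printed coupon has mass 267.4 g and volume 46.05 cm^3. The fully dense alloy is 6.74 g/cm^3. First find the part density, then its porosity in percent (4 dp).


rho_part = 267.4 / 46.05 = 5.80673181 g/cm^3
Porosity = (1 - 5.80673181/6.74)*100 = 13.8467 %


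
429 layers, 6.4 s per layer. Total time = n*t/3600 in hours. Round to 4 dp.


t = 429 * 6.4 / 3600 = 0.7627 hrs


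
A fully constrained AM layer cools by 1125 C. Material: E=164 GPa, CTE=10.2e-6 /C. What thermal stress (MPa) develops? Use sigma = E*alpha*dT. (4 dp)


sigma = 164*1000 * 10.2e-6 * 1125 = 1881.9 MPa


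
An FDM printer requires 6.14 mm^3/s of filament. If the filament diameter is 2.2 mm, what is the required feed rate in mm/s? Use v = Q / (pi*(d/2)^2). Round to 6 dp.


A = pi*(2.2/2)^2 = 3.801327
v = 6.14 / 3.801327 = 1.615225 mm/s


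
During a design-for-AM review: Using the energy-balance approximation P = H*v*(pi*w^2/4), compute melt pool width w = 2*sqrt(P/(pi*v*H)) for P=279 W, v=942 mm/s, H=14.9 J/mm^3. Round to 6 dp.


w = 2*sqrt(279/(pi*942*14.9)) = 0.159088 mm


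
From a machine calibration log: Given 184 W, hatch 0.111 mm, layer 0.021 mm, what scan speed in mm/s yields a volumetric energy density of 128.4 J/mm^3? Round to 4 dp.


v = 184 / (128.4*0.111*0.021) = 614.767 mm/s


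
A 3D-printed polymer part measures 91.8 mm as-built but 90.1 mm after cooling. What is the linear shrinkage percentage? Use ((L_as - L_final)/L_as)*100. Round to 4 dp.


Shrinkage = ((91.8-90.1)/91.8)*100 = 1.8519 %


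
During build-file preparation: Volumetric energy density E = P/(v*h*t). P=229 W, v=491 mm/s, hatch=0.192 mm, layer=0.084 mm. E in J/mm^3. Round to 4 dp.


E = 229 / (491*0.192*0.084) = 28.9183 J/mm^3


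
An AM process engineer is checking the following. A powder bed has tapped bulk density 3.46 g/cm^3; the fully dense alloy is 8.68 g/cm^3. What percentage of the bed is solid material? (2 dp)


Packing = (3.46/8.68)*100 = 39.86 %


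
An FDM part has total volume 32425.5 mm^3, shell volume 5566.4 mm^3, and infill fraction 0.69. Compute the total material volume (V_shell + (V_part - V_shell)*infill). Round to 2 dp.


V_infill = (32425.5 - 5566.4) * 0.69 = 18532.78
V_total = 5566.4 + 18532.78 = 24099.18 mm^3


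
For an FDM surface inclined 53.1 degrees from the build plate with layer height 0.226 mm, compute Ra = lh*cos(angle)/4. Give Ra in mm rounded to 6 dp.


Ra = 0.226 * cos(53.1) / 4 = 0.033924 mm


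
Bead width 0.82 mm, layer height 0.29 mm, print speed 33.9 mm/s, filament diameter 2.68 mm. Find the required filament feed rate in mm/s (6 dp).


Q = 0.82 * 0.29 * 33.9 = 8.06142 mm^3/s
A_fil = pi*(2.68/2)^2 = 5.64104377 mm^2
v_feed = 8.06142 / 5.64104377 = 1.429065 mm/s


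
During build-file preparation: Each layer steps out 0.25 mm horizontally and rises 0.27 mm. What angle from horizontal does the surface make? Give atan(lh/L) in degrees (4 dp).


angle = atan(0.27/0.25) = 47.2026 degrees


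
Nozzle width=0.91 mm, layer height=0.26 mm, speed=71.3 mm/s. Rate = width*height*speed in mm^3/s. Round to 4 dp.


Rate = 0.91 * 0.26 * 71.3 = 16.8696 mm^3/s


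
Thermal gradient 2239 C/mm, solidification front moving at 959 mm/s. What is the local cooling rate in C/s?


CR = 2239 * 959 = 2147201 C/s


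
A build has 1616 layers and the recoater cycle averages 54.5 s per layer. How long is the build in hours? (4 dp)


t = 1616 * 54.5 / 3600 = 24.4644 hrs


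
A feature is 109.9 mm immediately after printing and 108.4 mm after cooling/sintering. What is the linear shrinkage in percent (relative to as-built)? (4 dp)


Shrinkage = ((109.9-108.4)/109.9)*100 = 1.3649 %


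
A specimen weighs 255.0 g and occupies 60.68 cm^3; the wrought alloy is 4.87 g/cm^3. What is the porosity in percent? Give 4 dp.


rho_part = 255.0 / 60.68 = 4.2023731 g/cm^3
Porosity = (1 - 4.2023731/4.87)*100 = 13.709 %


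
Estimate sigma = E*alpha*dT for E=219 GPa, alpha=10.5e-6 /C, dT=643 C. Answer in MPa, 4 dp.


sigma = 219*1000 * 10.5e-6 * 643 = 1478.5785 MPa


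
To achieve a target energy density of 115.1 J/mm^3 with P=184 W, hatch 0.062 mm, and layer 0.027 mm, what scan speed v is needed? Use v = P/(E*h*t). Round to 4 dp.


v = 184 / (115.1*0.062*0.027) = 954.9641 mm/s


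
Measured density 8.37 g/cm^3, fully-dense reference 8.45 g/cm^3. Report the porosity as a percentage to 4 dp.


Porosity = (1-8.37/8.45)*100 = 0.9467 %


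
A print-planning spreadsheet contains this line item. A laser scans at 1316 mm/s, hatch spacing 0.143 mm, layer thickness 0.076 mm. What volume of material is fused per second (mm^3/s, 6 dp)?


Rate = 1316 * 0.143 * 0.076 = 14.302288 mm^3/s


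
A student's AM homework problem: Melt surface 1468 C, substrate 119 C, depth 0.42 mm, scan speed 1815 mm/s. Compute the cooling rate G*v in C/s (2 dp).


G = (1468-119)/0.42 = 3211.9047619 C/mm
CR = 3211.9047619 * 1815 = 5829607.14 C/s


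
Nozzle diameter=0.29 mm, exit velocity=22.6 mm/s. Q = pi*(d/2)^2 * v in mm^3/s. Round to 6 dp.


A = pi*(0.29/2)^2 = 0.06605199 mm^2
Q = 0.06605199 * 22.6 = 1.492775 mm^3/s


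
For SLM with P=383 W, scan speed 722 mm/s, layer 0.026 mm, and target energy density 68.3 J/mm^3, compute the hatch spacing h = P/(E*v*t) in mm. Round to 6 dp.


h = 383 / (68.3*722*0.026) = 0.298722 mm


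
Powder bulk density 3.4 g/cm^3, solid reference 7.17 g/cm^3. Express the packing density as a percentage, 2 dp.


Packing = (3.4/7.17)*100 = 47.42 %


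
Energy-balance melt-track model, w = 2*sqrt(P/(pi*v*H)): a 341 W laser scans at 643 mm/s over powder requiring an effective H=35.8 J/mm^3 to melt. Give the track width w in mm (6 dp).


w = 2*sqrt(341/(pi*643*35.8)) = 0.137336 mm


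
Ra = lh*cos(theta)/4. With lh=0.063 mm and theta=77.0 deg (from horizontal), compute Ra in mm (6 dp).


Ra = 0.063 * cos(77.0) / 4 = 0.003543 mm


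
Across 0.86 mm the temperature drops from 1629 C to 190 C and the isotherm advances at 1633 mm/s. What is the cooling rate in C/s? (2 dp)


G = (1629-190)/0.86 = 1673.25581395 C/mm
CR = 1673.25581395 * 1633 = 2732426.74 C/s


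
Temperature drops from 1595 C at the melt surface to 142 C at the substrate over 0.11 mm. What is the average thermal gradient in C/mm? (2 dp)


G = (1595-142)/0.11 = 13209.09 C/mm


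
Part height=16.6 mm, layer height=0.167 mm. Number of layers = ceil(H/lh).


Layers = ceil(16.6/0.167) = 100


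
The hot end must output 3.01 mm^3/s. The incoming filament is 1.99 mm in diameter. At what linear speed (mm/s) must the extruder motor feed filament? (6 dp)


A = pi*(1.99/2)^2 = 3.110255
v = 3.01 / 3.110255 = 0.967766 mm/s


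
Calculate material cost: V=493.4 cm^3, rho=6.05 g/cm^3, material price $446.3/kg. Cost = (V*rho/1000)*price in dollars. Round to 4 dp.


Mass = 493.4*6.05/1000 = 2.98507 kg
Cost = 2.98507 * 446.3 = 1332.2367 $


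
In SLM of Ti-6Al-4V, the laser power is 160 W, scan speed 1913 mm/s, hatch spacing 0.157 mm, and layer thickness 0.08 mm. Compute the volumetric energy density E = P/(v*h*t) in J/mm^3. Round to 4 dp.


E = 160 / (1913*0.157*0.08) = 6.6591 J/mm^3


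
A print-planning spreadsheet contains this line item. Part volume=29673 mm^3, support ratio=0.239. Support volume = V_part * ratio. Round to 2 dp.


V_support = 29673 * 0.239 = 7091.85 mm^3


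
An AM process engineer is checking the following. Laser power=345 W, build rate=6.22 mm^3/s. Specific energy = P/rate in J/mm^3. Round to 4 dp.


SE = 345 / 6.22 = 55.4662 J/mm^3


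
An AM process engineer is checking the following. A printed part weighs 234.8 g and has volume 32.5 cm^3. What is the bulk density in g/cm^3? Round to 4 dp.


rho = 234.8 / 32.5 = 7.2246 g/cm^3


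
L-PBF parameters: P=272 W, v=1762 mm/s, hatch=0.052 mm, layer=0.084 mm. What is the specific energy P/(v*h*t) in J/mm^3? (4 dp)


Build rate = 1762 * 0.052 * 0.084 = 7.696416 mm^3/s
SE = 272 / 7.696416 = 35.3411 J/mm^3


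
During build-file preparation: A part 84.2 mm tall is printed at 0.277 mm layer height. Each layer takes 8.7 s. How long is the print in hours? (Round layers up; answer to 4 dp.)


Layers = ceil(84.2/0.277) = 304
t = 304 * 8.7 / 3600 = 0.7347 hrs


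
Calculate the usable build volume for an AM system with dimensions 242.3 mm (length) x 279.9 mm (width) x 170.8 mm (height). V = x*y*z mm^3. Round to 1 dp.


V = 242.3 * 279.9 * 170.8 = 11583616.7 mm^3


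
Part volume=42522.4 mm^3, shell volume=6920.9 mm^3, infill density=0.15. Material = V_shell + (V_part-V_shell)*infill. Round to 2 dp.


V_infill = (42522.4 - 6920.9) * 0.15 = 5340.23
V_total = 6920.9 + 5340.23 = 12261.13 mm^3


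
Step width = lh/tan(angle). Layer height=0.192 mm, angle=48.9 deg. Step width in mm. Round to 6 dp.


step = 0.192 / tan(48.9) = 0.167492 mm


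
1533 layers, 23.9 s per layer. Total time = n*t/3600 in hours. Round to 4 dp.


t = 1533 * 23.9 / 3600 = 10.1774 hrs


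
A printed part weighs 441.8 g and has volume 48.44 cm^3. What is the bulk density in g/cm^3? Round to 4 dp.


rho = 441.8 / 48.44 = 9.1206 g/cm^3


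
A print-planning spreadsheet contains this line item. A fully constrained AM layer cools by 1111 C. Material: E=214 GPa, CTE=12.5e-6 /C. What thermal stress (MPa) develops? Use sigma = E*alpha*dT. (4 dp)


sigma = 214*1000 * 12.5e-6 * 1111 = 2971.925 MPa


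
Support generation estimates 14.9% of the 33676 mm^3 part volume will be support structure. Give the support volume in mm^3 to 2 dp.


V_support = 33676 * 0.149 = 5017.72 mm^3


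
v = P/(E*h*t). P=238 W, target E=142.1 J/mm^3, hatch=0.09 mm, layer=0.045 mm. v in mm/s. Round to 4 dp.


v = 238 / (142.1*0.09*0.045) = 413.5498 mm/s


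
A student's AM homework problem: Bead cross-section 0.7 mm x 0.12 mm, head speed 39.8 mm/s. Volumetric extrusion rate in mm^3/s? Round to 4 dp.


Rate = 0.7 * 0.12 * 39.8 = 3.3432 mm^3/s


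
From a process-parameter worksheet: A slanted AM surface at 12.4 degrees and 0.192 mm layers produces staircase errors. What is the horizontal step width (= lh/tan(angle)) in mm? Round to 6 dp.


step = 0.192 / tan(12.4) = 0.873266 mm


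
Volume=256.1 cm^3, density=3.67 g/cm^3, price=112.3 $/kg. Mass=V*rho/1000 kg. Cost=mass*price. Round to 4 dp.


Mass = 256.1*3.67/1000 = 0.939887 kg
Cost = 0.939887 * 112.3 = 105.5493 $


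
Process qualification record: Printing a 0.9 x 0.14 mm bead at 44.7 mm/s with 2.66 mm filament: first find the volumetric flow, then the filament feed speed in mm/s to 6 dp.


Q = 0.9 * 0.14 * 44.7 = 5.6322 mm^3/s
A_fil = pi*(2.66/2)^2 = 5.55716324 mm^2
v_feed = 5.6322 / 5.55716324 = 1.013503 mm/s


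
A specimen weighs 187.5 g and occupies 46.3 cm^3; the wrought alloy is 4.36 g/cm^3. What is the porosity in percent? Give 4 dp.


rho_part = 187.5 / 46.3 = 4.04967603 g/cm^3
Porosity = (1 - 4.04967603/4.36)*100 = 7.1175 %


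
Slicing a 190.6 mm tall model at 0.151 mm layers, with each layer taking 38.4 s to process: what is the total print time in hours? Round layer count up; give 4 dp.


Layers = ceil(190.6/0.151) = 1263
t = 1263 * 38.4 / 3600 = 13.472 hrs


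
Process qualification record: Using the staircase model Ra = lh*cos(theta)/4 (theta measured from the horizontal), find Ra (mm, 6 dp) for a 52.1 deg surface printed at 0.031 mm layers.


Ra = 0.031 * cos(52.1) / 4 = 0.004761 mm


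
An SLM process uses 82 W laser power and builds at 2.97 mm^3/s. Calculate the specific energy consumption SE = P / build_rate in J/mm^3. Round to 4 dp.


SE = 82 / 2.97 = 27.6094 J/mm^3


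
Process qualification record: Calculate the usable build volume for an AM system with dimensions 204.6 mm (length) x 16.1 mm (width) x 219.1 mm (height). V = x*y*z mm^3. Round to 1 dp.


V = 204.6 * 16.1 * 219.1 = 721728.5 mm^3


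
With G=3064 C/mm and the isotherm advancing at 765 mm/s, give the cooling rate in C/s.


CR = 3064 * 765 = 2343960 C/s


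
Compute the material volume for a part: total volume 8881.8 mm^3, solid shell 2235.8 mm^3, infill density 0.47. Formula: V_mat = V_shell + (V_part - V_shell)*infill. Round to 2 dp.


V_infill = (8881.8 - 2235.8) * 0.47 = 3123.62
V_total = 2235.8 + 3123.62 = 5359.42 mm^3


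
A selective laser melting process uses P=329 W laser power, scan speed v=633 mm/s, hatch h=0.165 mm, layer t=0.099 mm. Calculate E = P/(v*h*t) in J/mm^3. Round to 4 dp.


E = 329 / (633*0.165*0.099) = 31.818 J/mm^3


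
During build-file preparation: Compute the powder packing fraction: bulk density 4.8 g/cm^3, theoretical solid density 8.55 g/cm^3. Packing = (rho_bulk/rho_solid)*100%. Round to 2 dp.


Packing = (4.8/8.55)*100 = 56.14 %


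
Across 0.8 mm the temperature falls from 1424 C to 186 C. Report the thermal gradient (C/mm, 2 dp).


G = (1424-186)/0.8 = 1547.5 C/mm


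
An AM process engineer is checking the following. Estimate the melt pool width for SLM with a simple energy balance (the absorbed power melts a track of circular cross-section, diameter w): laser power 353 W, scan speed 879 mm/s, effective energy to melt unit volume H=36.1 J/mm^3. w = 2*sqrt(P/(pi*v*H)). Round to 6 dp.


w = 2*sqrt(353/(pi*879*36.1)) = 0.119013 mm


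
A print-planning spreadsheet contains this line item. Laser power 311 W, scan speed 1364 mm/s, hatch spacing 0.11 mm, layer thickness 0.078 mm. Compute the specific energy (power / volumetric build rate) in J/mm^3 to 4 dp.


Build rate = 1364 * 0.11 * 0.078 = 11.70312 mm^3/s
SE = 311 / 11.70312 = 26.5741 J/mm^3


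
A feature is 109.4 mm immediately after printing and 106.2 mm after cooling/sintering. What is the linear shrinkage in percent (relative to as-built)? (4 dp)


Shrinkage = ((109.4-106.2)/109.4)*100 = 2.925 %


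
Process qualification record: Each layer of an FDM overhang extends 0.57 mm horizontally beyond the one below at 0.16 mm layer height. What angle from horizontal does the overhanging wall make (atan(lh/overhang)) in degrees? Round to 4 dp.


angle = atan(0.16/0.57) = 15.6795 degrees


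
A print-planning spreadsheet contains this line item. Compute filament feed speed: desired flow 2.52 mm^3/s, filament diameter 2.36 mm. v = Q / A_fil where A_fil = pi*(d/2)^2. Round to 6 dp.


A = pi*(2.36/2)^2 = 4.374354
v = 2.52 / 4.374354 = 0.576085 mm/s


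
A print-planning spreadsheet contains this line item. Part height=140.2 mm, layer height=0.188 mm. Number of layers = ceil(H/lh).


Layers = ceil(140.2/0.188) = 746


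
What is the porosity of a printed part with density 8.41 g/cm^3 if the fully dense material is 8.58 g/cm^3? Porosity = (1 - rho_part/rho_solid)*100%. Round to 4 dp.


Porosity = (1-8.41/8.58)*100 = 1.9814 %


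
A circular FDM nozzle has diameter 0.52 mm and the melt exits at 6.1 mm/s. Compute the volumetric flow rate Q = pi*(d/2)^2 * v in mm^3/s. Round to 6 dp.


A = pi*(0.52/2)^2 = 0.21237166 mm^2
Q = 0.21237166 * 6.1 = 1.295467 mm^3/s


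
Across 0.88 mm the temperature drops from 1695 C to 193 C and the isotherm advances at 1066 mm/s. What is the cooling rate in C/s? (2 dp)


G = (1695-193)/0.88 = 1706.81818182 C/mm
CR = 1706.81818182 * 1066 = 1819468.18 C/s


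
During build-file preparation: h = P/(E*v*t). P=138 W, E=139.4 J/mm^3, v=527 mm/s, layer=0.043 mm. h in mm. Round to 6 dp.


h = 138 / (139.4*527*0.043) = 0.043685 mm


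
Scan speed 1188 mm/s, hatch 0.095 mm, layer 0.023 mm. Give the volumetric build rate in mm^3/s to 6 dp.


Rate = 1188 * 0.095 * 0.023 = 2.59578 mm^3/s


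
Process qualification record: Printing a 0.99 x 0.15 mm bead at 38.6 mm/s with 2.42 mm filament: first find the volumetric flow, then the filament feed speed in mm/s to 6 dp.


Q = 0.99 * 0.15 * 38.6 = 5.7321 mm^3/s
A_fil = pi*(2.42/2)^2 = 4.5996058 mm^2
v_feed = 5.7321 / 4.5996058 = 1.246215 mm/s


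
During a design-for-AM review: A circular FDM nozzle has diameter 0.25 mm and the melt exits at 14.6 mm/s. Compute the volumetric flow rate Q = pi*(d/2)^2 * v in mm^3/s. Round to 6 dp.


A = pi*(0.25/2)^2 = 0.04908739 mm^2
Q = 0.04908739 * 14.6 = 0.716676 mm^3/s


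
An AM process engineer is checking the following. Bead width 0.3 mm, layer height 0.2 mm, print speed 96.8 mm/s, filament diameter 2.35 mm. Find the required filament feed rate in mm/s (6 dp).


Q = 0.3 * 0.2 * 96.8 = 5.808 mm^3/s
A_fil = pi*(2.35/2)^2 = 4.33736136 mm^2
v_feed = 5.808 / 4.33736136 = 1.339063 mm/s


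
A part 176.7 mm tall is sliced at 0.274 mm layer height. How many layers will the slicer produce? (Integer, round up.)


Layers = ceil(176.7/0.274) = 645


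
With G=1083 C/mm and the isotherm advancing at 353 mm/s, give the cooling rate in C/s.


CR = 1083 * 353 = 382299 C/s


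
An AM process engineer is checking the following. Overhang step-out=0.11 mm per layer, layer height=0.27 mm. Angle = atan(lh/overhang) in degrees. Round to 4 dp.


angle = atan(0.27/0.11) = 67.8337 degrees
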